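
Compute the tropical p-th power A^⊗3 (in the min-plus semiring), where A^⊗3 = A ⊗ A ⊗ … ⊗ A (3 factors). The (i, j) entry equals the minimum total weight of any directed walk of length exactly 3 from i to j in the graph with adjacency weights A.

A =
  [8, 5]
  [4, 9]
A^⊗3 =
  [17, 14]
  [13, 17]

Each entry (A^⊗3)_ij equals the minimum over all length-3 walks i = v_0 → v_1 → … → v_3 = j of Σ_t A[v_t][v_{t+1}]. For example, for (i, j) = (0, 1) we minimise over 4 possible intermediate vertex sequences; the minimum is 14, attained along the walk 0 → 1 → 0 → 1.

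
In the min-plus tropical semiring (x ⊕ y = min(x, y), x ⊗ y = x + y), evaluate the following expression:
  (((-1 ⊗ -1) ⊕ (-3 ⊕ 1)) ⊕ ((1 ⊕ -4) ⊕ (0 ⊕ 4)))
(((-1 ⊗ -1) ⊕ (-3 ⊕ 1)) ⊕ ((1 ⊕ -4) ⊕ (0 ⊕ 4))) = -4

Expand innermost to outermost. Recall ⊕ takes the minimum of its arguments and ⊗ takes their sum. Working out the expression (((-1 ⊗ -1) ⊕ (-3 ⊕ 1)) ⊕ ((1 ⊕ -4) ⊕ (0 ⊕ 4))) gives -4.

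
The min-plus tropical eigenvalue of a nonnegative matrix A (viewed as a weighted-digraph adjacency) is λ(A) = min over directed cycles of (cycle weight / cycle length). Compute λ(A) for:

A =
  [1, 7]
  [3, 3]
λ(A) = 1

Enumerate directed cycles and compute their means (weight / length). Sample:
  cycle 0 → 0: weight = 1, length = 1, mean = 1/1 ≈ 1.000
  cycle 1 → 1: weight = 3, length = 1, mean = 3/1 ≈ 3.000
  cycle 0 → 1 → 0: weight = 10, length = 2, mean = 10/2 ≈ 5.000
  cycle 1 → 0 → 1: weight = 10, length = 2, mean = 10/2 ≈ 5.000
Minimum mean = 1.000, attained e.g. along the cycle 0 → 0 with weight 1 and length 1. So λ(A) = 1/1 = 1.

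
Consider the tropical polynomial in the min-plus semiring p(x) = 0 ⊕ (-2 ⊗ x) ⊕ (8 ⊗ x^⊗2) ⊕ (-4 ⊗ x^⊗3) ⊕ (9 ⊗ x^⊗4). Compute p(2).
p(2) = 0

A tropical monomial a ⊗ x^⊗i evaluates to a + i · x. Evaluating each term at x = 2:
  Term 0 contributes 0 + 0 · 2 = 0
  Term 1 contributes -2 + 1 · 2 = 0
  Term 2 contributes 8 + 2 · 2 = 12
  Term 3 contributes -4 + 3 · 2 = 2
  Term 4 contributes 9 + 4 · 2 = 17
p(2) = ⊕ of these = min[0, 0, 12, 2, 17] = 0.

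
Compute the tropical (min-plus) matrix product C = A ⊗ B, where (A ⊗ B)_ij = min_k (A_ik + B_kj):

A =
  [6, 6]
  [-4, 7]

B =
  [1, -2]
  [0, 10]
A ⊗ B =
  [6, 4]
  [-3, -6]

Apply the min-plus product entry-by-entry:
  C[0][0] = min over k of (A[0][0] + B[0][0] = 6 + 1 = 7, A[0][1] + B[1][0] = 6 + 0 = 6) = 6 (attained at k = 1)
  C[0][1] = min over k of (A[0][0] + B[0][1] = 6 + -2 = 4, A[0][1] + B[1][1] = 6 + 10 = 16) = 4 (attained at k = 0)
  C[1][0] = min over k of (A[1][0] + B[0][0] = -4 + 1 = -3, A[1][1] + B[1][0] = 7 + 0 = 7) = -3 (attained at k = 0)
  C[1][1] = min over k of (A[1][0] + B[0][1] = -4 + -2 = -6, A[1][1] + B[1][1] = 7 + 10 = 17) = -6 (attained at k = 0)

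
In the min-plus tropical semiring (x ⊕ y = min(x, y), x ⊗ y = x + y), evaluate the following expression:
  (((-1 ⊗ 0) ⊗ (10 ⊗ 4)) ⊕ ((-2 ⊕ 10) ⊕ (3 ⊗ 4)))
(((-1 ⊗ 0) ⊗ (10 ⊗ 4)) ⊕ ((-2 ⊕ 10) ⊕ (3 ⊗ 4))) = -2

Expand innermost to outermost. Recall ⊕ takes the minimum of its arguments and ⊗ takes their sum. Working out the expression (((-1 ⊗ 0) ⊗ (10 ⊗ 4)) ⊕ ((-2 ⊕ 10) ⊕ (3 ⊗ 4))) gives -2.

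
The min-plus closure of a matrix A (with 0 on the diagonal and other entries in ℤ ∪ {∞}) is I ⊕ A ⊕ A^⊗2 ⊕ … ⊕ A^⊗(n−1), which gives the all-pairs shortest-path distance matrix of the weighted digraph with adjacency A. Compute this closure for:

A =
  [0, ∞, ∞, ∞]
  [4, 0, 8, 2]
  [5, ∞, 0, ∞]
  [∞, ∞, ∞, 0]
Closure =
  [0, ∞, ∞, ∞]
  [4, 0, 8, 2]
  [5, ∞, 0, ∞]
  [∞, ∞, ∞, 0]

This is the Floyd-Warshall all-pairs shortest-path computation. For each intermediate vertex k = 0, 1, …, 3, update dist[i][j] ← min(dist[i][j], dist[i][k] + dist[k][j]). The final matrix gives, for each (i, j), the minimum total weight of any directed path from i to j (possibly empty when i = j).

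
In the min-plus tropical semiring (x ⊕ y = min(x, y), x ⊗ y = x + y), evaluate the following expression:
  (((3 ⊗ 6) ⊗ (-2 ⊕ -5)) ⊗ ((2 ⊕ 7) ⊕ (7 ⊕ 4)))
(((3 ⊗ 6) ⊗ (-2 ⊕ -5)) ⊗ ((2 ⊕ 7) ⊕ (7 ⊕ 4))) = 6

Expand innermost to outermost. Recall ⊕ takes the minimum of its arguments and ⊗ takes their sum. Working out the expression (((3 ⊗ 6) ⊗ (-2 ⊕ -5)) ⊗ ((2 ⊕ 7) ⊕ (7 ⊕ 4))) gives 6.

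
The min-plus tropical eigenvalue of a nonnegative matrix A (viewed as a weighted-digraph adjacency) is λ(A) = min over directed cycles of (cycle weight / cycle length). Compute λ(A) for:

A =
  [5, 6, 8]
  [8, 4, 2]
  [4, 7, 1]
λ(A) = 1

Enumerate directed cycles and compute their means (weight / length). Sample:
  cycle 0 → 0: weight = 5, length = 1, mean = 5/1 ≈ 5.000
  cycle 1 → 1: weight = 4, length = 1, mean = 4/1 ≈ 4.000
  cycle 2 → 2: weight = 1, length = 1, mean = 1/1 ≈ 1.000
  cycle 0 → 1 → 0: weight = 14, length = 2, mean = 14/2 ≈ 7.000
  cycle 0 → 2 → 0: weight = 12, length = 2, mean = 12/2 ≈ 6.000
  cycle 1 → 0 → 1: weight = 14, length = 2, mean = 14/2 ≈ 7.000
Minimum mean = 1.000, attained e.g. along the cycle 2 → 2 with weight 1 and length 1. So λ(A) = 1/1 = 1.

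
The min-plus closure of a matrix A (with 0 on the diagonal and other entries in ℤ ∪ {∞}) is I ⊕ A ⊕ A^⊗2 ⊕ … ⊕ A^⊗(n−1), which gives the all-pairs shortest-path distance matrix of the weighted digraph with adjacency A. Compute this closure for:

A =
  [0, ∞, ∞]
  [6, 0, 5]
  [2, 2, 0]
Closure =
  [0, ∞, ∞]
  [6, 0, 5]
  [2, 2, 0]

This is the Floyd-Warshall all-pairs shortest-path computation. For each intermediate vertex k = 0, 1, …, 2, update dist[i][j] ← min(dist[i][j], dist[i][k] + dist[k][j]). The final matrix gives, for each (i, j), the minimum total weight of any directed path from i to j (possibly empty when i = j).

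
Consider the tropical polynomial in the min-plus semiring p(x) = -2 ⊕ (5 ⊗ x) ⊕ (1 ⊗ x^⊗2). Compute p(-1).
p(-1) = -2

A tropical monomial a ⊗ x^⊗i evaluates to a + i · x. Evaluating each term at x = -1:
  Term 0 contributes -2 + 0 · -1 = -2
  Term 1 contributes 5 + 1 · -1 = 4
  Term 2 contributes 1 + 2 · -1 = -1
p(-1) = ⊕ of these = min[-2, 4, -1] = -2.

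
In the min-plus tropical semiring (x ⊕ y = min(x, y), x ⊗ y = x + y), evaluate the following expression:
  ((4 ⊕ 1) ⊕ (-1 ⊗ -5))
((4 ⊕ 1) ⊕ (-1 ⊗ -5)) = -6

Expand innermost to outermost. Recall ⊕ takes the minimum of its arguments and ⊗ takes their sum. Working out the expression ((4 ⊕ 1) ⊕ (-1 ⊗ -5)) gives -6.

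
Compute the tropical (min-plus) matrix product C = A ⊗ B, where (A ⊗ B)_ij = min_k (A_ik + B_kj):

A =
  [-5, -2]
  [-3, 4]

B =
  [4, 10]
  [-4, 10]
A ⊗ B =
  [-6, 5]
  [0, 7]

Apply the min-plus product entry-by-entry:
  C[0][0] = min over k of (A[0][0] + B[0][0] = -5 + 4 = -1, A[0][1] + B[1][0] = -2 + -4 = -6) = -6 (attained at k = 1)
  C[0][1] = min over k of (A[0][0] + B[0][1] = -5 + 10 = 5, A[0][1] + B[1][1] = -2 + 10 = 8) = 5 (attained at k = 0)
  C[1][0] = min over k of (A[1][0] + B[0][0] = -3 + 4 = 1, A[1][1] + B[1][0] = 4 + -4 = 0) = 0 (attained at k = 1)
  C[1][1] = min over k of (A[1][0] + B[0][1] = -3 + 10 = 7, A[1][1] + B[1][1] = 4 + 10 = 14) = 7 (attained at k = 0)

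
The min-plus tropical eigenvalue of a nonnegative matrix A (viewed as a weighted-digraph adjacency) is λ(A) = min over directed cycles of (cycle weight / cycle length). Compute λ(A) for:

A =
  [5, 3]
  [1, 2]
λ(A) = 2

Enumerate directed cycles and compute their means (weight / length). Sample:
  cycle 0 → 0: weight = 5, length = 1, mean = 5/1 ≈ 5.000
  cycle 1 → 1: weight = 2, length = 1, mean = 2/1 ≈ 2.000
  cycle 0 → 1 → 0: weight = 4, length = 2, mean = 4/2 ≈ 2.000
  cycle 1 → 0 → 1: weight = 4, length = 2, mean = 4/2 ≈ 2.000
Minimum mean = 2.000, attained e.g. along the cycle 1 → 1 with weight 2 and length 1. So λ(A) = 2/1 = 2.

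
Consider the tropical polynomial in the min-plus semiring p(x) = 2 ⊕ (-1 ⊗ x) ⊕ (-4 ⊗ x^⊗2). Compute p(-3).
p(-3) = -10

A tropical monomial a ⊗ x^⊗i evaluates to a + i · x. Evaluating each term at x = -3:
  Term 0 contributes 2 + 0 · -3 = 2
  Term 1 contributes -1 + 1 · -3 = -4
  Term 2 contributes -4 + 2 · -3 = -10
p(-3) = ⊕ of these = min[2, -4, -10] = -10.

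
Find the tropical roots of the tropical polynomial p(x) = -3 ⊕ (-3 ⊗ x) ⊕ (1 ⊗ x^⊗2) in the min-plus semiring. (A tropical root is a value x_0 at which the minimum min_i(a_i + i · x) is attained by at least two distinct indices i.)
Roots: {-4, 0}

Each tropical root is a break point of the lower envelope of the lines y = a_i + i · x (there are 3 lines, with slopes 0, 1, ..., 2). Only the lines that attain the minimum somewhere contribute to roots; other lines are dominated. Here the surviving (envelope) indices are i = 2, i = 1, i = 0.
Intersections between consecutive envelope lines give the roots: for adjacent envelope indices i < j the intersection is x = (a_i − a_j) / (j − i). Reading off the sorted break points: {-4, 0}.
Verification: at each break x_0, at least two indices attain the minimum of min_i(a_i + i · x_0).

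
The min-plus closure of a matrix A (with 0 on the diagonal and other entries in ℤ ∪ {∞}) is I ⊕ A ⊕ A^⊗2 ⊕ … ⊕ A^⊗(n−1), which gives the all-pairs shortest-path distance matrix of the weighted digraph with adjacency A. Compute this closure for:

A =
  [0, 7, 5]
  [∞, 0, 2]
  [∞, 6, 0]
Closure =
  [0, 7, 5]
  [∞, 0, 2]
  [∞, 6, 0]

This is the Floyd-Warshall all-pairs shortest-path computation. For each intermediate vertex k = 0, 1, …, 2, update dist[i][j] ← min(dist[i][j], dist[i][k] + dist[k][j]). The final matrix gives, for each (i, j), the minimum total weight of any directed path from i to j (possibly empty when i = j).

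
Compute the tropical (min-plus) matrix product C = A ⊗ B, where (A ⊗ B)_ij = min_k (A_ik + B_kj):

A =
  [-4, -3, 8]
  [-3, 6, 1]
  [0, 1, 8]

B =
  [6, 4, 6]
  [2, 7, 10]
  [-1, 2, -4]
A ⊗ B =
  [-1, 0, 2]
  [0, 1, -3]
  [3, 4, 4]

Apply the min-plus product entry-by-entry:
  C[0][0] = min over k of (A[0][0] + B[0][0] = -4 + 6 = 2, A[0][1] + B[1][0] = -3 + 2 = -1, A[0][2] + B[2][0] = 8 + -1 = 7) = -1 (attained at k = 1)
  C[0][1] = min over k of (A[0][0] + B[0][1] = -4 + 4 = 0, A[0][1] + B[1][1] = -3 + 7 = 4, A[0][2] + B[2][1] = 8 + 2 = 10) = 0 (attained at k = 0)
  C[0][2] = min over k of (A[0][0] + B[0][2] = -4 + 6 = 2, A[0][1] + B[1][2] = -3 + 10 = 7, A[0][2] + B[2][2] = 8 + -4 = 4) = 2 (attained at k = 0)
  C[1][0] = min over k of (A[1][0] + B[0][0] = -3 + 6 = 3, A[1][1] + B[1][0] = 6 + 2 = 8, A[1][2] + B[2][0] = 1 + -1 = 0) = 0 (attained at k = 2)
  C[1][1] = min over k of (A[1][0] + B[0][1] = -3 + 4 = 1, A[1][1] + B[1][1] = 6 + 7 = 13, A[1][2] + B[2][1] = 1 + 2 = 3) = 1 (attained at k = 0)
  C[1][2] = min over k of (A[1][0] + B[0][2] = -3 + 6 = 3, A[1][1] + B[1][2] = 6 + 10 = 16, A[1][2] + B[2][2] = 1 + -4 = -3) = -3 (attained at k = 2)
  C[2][0] = min over k of (A[2][0] + B[0][0] = 0 + 6 = 6, A[2][1] + B[1][0] = 1 + 2 = 3, A[2][2] + B[2][0] = 8 + -1 = 7) = 3 (attained at k = 1)
  C[2][1] = min over k of (A[2][0] + B[0][1] = 0 + 4 = 4, A[2][1] + B[1][1] = 1 + 7 = 8, A[2][2] + B[2][1] = 8 + 2 = 10) = 4 (attained at k = 0)
  C[2][2] = min over k of (A[2][0] + B[0][2] = 0 + 6 = 6, A[2][1] + B[1][2] = 1 + 10 = 11, A[2][2] + B[2][2] = 8 + -4 = 4) = 4 (attained at k = 2)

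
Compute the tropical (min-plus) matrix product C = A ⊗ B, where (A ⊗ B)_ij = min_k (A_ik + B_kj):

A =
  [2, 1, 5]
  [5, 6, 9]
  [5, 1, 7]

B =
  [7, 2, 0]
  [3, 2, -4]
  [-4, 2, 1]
A ⊗ B =
  [1, 3, -3]
  [5, 7, 2]
  [3, 3, -3]

Apply the min-plus product entry-by-entry:
  C[0][0] = min over k of (A[0][0] + B[0][0] = 2 + 7 = 9, A[0][1] + B[1][0] = 1 + 3 = 4, A[0][2] + B[2][0] = 5 + -4 = 1) = 1 (attained at k = 2)
  C[0][1] = min over k of (A[0][0] + B[0][1] = 2 + 2 = 4, A[0][1] + B[1][1] = 1 + 2 = 3, A[0][2] + B[2][1] = 5 + 2 = 7) = 3 (attained at k = 1)
  C[0][2] = min over k of (A[0][0] + B[0][2] = 2 + 0 = 2, A[0][1] + B[1][2] = 1 + -4 = -3, A[0][2] + B[2][2] = 5 + 1 = 6) = -3 (attained at k = 1)
  C[1][0] = min over k of (A[1][0] + B[0][0] = 5 + 7 = 12, A[1][1] + B[1][0] = 6 + 3 = 9, A[1][2] + B[2][0] = 9 + -4 = 5) = 5 (attained at k = 2)
  C[1][1] = min over k of (A[1][0] + B[0][1] = 5 + 2 = 7, A[1][1] + B[1][1] = 6 + 2 = 8, A[1][2] + B[2][1] = 9 + 2 = 11) = 7 (attained at k = 0)
  C[1][2] = min over k of (A[1][0] + B[0][2] = 5 + 0 = 5, A[1][1] + B[1][2] = 6 + -4 = 2, A[1][2] + B[2][2] = 9 + 1 = 10) = 2 (attained at k = 1)
  C[2][0] = min over k of (A[2][0] + B[0][0] = 5 + 7 = 12, A[2][1] + B[1][0] = 1 + 3 = 4, A[2][2] + B[2][0] = 7 + -4 = 3) = 3 (attained at k = 2)
  C[2][1] = min over k of (A[2][0] + B[0][1] = 5 + 2 = 7, A[2][1] + B[1][1] = 1 + 2 = 3, A[2][2] + B[2][1] = 7 + 2 = 9) = 3 (attained at k = 1)
  C[2][2] = min over k of (A[2][0] + B[0][2] = 5 + 0 = 5, A[2][1] + B[1][2] = 1 + -4 = -3, A[2][2] + B[2][2] = 7 + 1 = 8) = -3 (attained at k = 1)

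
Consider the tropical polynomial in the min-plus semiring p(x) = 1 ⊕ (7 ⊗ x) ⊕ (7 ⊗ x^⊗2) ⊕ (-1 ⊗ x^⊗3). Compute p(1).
p(1) = 1

A tropical monomial a ⊗ x^⊗i evaluates to a + i · x. Evaluating each term at x = 1:
  Term 0 contributes 1 + 0 · 1 = 1
  Term 1 contributes 7 + 1 · 1 = 8
  Term 2 contributes 7 + 2 · 1 = 9
  Term 3 contributes -1 + 3 · 1 = 2
p(1) = ⊕ of these = min[1, 8, 9, 2] = 1.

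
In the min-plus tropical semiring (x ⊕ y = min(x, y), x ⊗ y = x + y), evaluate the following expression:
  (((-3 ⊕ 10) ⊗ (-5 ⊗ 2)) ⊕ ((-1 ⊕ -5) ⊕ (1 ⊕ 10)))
(((-3 ⊕ 10) ⊗ (-5 ⊗ 2)) ⊕ ((-1 ⊕ -5) ⊕ (1 ⊕ 10))) = -6

Expand innermost to outermost. Recall ⊕ takes the minimum of its arguments and ⊗ takes their sum. Working out the expression (((-3 ⊕ 10) ⊗ (-5 ⊗ 2)) ⊕ ((-1 ⊕ -5) ⊕ (1 ⊕ 10))) gives -6.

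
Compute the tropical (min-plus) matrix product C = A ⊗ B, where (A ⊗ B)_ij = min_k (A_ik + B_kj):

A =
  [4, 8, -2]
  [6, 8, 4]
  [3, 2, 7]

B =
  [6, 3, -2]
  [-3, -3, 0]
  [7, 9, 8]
A ⊗ B =
  [5, 5, 2]
  [5, 5, 4]
  [-1, -1, 1]

Apply the min-plus product entry-by-entry:
  C[0][0] = min over k of (A[0][0] + B[0][0] = 4 + 6 = 10, A[0][1] + B[1][0] = 8 + -3 = 5, A[0][2] + B[2][0] = -2 + 7 = 5) = 5 (attained at k = 1)
  C[0][1] = min over k of (A[0][0] + B[0][1] = 4 + 3 = 7, A[0][1] + B[1][1] = 8 + -3 = 5, A[0][2] + B[2][1] = -2 + 9 = 7) = 5 (attained at k = 1)
  C[0][2] = min over k of (A[0][0] + B[0][2] = 4 + -2 = 2, A[0][1] + B[1][2] = 8 + 0 = 8, A[0][2] + B[2][2] = -2 + 8 = 6) = 2 (attained at k = 0)
  C[1][0] = min over k of (A[1][0] + B[0][0] = 6 + 6 = 12, A[1][1] + B[1][0] = 8 + -3 = 5, A[1][2] + B[2][0] = 4 + 7 = 11) = 5 (attained at k = 1)
  C[1][1] = min over k of (A[1][0] + B[0][1] = 6 + 3 = 9, A[1][1] + B[1][1] = 8 + -3 = 5, A[1][2] + B[2][1] = 4 + 9 = 13) = 5 (attained at k = 1)
  C[1][2] = min over k of (A[1][0] + B[0][2] = 6 + -2 = 4, A[1][1] + B[1][2] = 8 + 0 = 8, A[1][2] + B[2][2] = 4 + 8 = 12) = 4 (attained at k = 0)
  C[2][0] = min over k of (A[2][0] + B[0][0] = 3 + 6 = 9, A[2][1] + B[1][0] = 2 + -3 = -1, A[2][2] + B[2][0] = 7 + 7 = 14) = -1 (attained at k = 1)
  C[2][1] = min over k of (A[2][0] + B[0][1] = 3 + 3 = 6, A[2][1] + B[1][1] = 2 + -3 = -1, A[2][2] + B[2][1] = 7 + 9 = 16) = -1 (attained at k = 1)
  C[2][2] = min over k of (A[2][0] + B[0][2] = 3 + -2 = 1, A[2][1] + B[1][2] = 2 + 0 = 2, A[2][2] + B[2][2] = 7 + 8 = 15) = 1 (attained at k = 0)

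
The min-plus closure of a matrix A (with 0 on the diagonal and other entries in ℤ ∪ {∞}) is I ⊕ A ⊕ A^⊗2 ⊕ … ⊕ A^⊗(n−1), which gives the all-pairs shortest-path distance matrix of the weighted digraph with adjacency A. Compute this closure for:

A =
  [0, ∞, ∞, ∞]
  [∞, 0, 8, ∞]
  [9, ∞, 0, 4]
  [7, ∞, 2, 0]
Closure =
  [0, ∞, ∞, ∞]
  [17, 0, 8, 12]
  [9, ∞, 0, 4]
  [7, ∞, 2, 0]

This is the Floyd-Warshall all-pairs shortest-path computation. For each intermediate vertex k = 0, 1, …, 3, update dist[i][j] ← min(dist[i][j], dist[i][k] + dist[k][j]). The final matrix gives, for each (i, j), the minimum total weight of any directed path from i to j (possibly empty when i = j).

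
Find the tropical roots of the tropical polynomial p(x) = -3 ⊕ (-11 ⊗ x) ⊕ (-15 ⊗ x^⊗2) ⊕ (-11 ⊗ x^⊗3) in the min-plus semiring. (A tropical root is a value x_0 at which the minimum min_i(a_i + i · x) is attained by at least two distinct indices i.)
Roots: {-4, 4, 8}

Each tropical root is a break point of the lower envelope of the lines y = a_i + i · x (there are 4 lines, with slopes 0, 1, ..., 3). Only the lines that attain the minimum somewhere contribute to roots; other lines are dominated. Here the surviving (envelope) indices are i = 3, i = 2, i = 1, i = 0.
Intersections between consecutive envelope lines give the roots: for adjacent envelope indices i < j the intersection is x = (a_i − a_j) / (j − i). Reading off the sorted break points: {-4, 4, 8}.
Verification: at each break x_0, at least two indices attain the minimum of min_i(a_i + i · x_0).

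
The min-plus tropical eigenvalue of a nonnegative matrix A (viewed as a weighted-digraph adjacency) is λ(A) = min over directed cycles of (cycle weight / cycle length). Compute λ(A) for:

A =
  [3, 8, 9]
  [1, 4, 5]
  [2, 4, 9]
λ(A) = 3

Enumerate directed cycles and compute their means (weight / length). Sample:
  cycle 0 → 0: weight = 3, length = 1, mean = 3/1 ≈ 3.000
  cycle 1 → 1: weight = 4, length = 1, mean = 4/1 ≈ 4.000
  cycle 2 → 2: weight = 9, length = 1, mean = 9/1 ≈ 9.000
  cycle 0 → 1 → 0: weight = 9, length = 2, mean = 9/2 ≈ 4.500
  cycle 0 → 2 → 0: weight = 11, length = 2, mean = 11/2 ≈ 5.500
  cycle 1 → 0 → 1: weight = 9, length = 2, mean = 9/2 ≈ 4.500
Minimum mean = 3.000, attained e.g. along the cycle 0 → 0 with weight 3 and length 1. So λ(A) = 3/1 = 3.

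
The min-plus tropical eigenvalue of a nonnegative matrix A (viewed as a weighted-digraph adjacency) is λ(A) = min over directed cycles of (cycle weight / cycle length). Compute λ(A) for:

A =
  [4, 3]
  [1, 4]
λ(A) = 2

Enumerate directed cycles and compute their means (weight / length). Sample:
  cycle 0 → 0: weight = 4, length = 1, mean = 4/1 ≈ 4.000
  cycle 1 → 1: weight = 4, length = 1, mean = 4/1 ≈ 4.000
  cycle 0 → 1 → 0: weight = 4, length = 2, mean = 4/2 ≈ 2.000
  cycle 1 → 0 → 1: weight = 4, length = 2, mean = 4/2 ≈ 2.000
Minimum mean = 2.000, attained e.g. along the cycle 0 → 1 → 0 with weight 4 and length 2. So λ(A) = 4/2 = 2.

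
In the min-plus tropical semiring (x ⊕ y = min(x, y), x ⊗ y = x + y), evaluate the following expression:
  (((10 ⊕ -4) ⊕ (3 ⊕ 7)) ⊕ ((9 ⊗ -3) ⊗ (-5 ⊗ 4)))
(((10 ⊕ -4) ⊕ (3 ⊕ 7)) ⊕ ((9 ⊗ -3) ⊗ (-5 ⊗ 4))) = -4

Expand innermost to outermost. Recall ⊕ takes the minimum of its arguments and ⊗ takes their sum. Working out the expression (((10 ⊕ -4) ⊕ (3 ⊕ 7)) ⊕ ((9 ⊗ -3) ⊗ (-5 ⊗ 4))) gives -4.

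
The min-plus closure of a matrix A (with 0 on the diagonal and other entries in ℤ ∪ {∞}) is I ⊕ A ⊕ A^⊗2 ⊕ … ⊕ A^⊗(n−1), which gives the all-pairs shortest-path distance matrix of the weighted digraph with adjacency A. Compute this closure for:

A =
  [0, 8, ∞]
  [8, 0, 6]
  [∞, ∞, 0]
Closure =
  [0, 8, 14]
  [8, 0, 6]
  [∞, ∞, 0]

This is the Floyd-Warshall all-pairs shortest-path computation. For each intermediate vertex k = 0, 1, …, 2, update dist[i][j] ← min(dist[i][j], dist[i][k] + dist[k][j]). The final matrix gives, for each (i, j), the minimum total weight of any directed path from i to j (possibly empty when i = j).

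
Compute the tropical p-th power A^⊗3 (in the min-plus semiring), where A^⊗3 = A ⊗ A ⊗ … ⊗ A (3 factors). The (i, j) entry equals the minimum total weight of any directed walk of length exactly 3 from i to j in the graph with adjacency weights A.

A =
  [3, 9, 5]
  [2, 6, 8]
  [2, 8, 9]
A^⊗3 =
  [9, 15, 11]
  [8, 14, 10]
  [8, 14, 10]

Each entry (A^⊗3)_ij equals the minimum over all length-3 walks i = v_0 → v_1 → … → v_3 = j of Σ_t A[v_t][v_{t+1}]. For example, for (i, j) = (0, 2) we minimise over 9 possible intermediate vertex sequences; the minimum is 11, attained along the walk 0 → 0 → 0 → 2.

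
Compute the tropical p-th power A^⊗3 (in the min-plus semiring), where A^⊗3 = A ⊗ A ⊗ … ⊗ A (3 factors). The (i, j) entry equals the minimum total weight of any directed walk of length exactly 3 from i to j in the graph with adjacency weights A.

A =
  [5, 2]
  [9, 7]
A^⊗3 =
  [15, 12]
  [19, 16]

Each entry (A^⊗3)_ij equals the minimum over all length-3 walks i = v_0 → v_1 → … → v_3 = j of Σ_t A[v_t][v_{t+1}]. For example, for (i, j) = (0, 1) we minimise over 4 possible intermediate vertex sequences; the minimum is 12, attained along the walk 0 → 0 → 0 → 1.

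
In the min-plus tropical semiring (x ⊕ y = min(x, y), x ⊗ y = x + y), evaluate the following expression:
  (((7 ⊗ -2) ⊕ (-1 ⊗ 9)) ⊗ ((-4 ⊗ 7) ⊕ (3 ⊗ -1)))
(((7 ⊗ -2) ⊕ (-1 ⊗ 9)) ⊗ ((-4 ⊗ 7) ⊕ (3 ⊗ -1))) = 7

Expand innermost to outermost. Recall ⊕ takes the minimum of its arguments and ⊗ takes their sum. Working out the expression (((7 ⊗ -2) ⊕ (-1 ⊗ 9)) ⊗ ((-4 ⊗ 7) ⊕ (3 ⊗ -1))) gives 7.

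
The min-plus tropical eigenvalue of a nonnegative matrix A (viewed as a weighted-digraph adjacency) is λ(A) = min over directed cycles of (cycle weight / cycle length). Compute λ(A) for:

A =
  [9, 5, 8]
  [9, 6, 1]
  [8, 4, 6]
λ(A) = 5/2

Enumerate directed cycles and compute their means (weight / length). Sample:
  cycle 0 → 0: weight = 9, length = 1, mean = 9/1 ≈ 9.000
  cycle 1 → 1: weight = 6, length = 1, mean = 6/1 ≈ 6.000
  cycle 2 → 2: weight = 6, length = 1, mean = 6/1 ≈ 6.000
  cycle 0 → 1 → 0: weight = 14, length = 2, mean = 14/2 ≈ 7.000
  cycle 0 → 2 → 0: weight = 16, length = 2, mean = 16/2 ≈ 8.000
  cycle 1 → 0 → 1: weight = 14, length = 2, mean = 14/2 ≈ 7.000
Minimum mean = 2.500, attained e.g. along the cycle 1 → 2 → 1 with weight 5 and length 2. So λ(A) = 5/2 = 5/2.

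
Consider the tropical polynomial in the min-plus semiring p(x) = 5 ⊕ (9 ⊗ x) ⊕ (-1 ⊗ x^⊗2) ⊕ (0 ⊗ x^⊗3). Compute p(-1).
p(-1) = -3

A tropical monomial a ⊗ x^⊗i evaluates to a + i · x. Evaluating each term at x = -1:
  Term 0 contributes 5 + 0 · -1 = 5
  Term 1 contributes 9 + 1 · -1 = 8
  Term 2 contributes -1 + 2 · -1 = -3
  Term 3 contributes 0 + 3 · -1 = -3
p(-1) = ⊕ of these = min[5, 8, -3, -3] = -3.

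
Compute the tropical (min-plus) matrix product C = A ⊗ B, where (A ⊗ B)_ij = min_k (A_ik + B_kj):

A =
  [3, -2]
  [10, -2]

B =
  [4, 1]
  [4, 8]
A ⊗ B =
  [2, 4]
  [2, 6]

Apply the min-plus product entry-by-entry:
  C[0][0] = min over k of (A[0][0] + B[0][0] = 3 + 4 = 7, A[0][1] + B[1][0] = -2 + 4 = 2) = 2 (attained at k = 1)
  C[0][1] = min over k of (A[0][0] + B[0][1] = 3 + 1 = 4, A[0][1] + B[1][1] = -2 + 8 = 6) = 4 (attained at k = 0)
  C[1][0] = min over k of (A[1][0] + B[0][0] = 10 + 4 = 14, A[1][1] + B[1][0] = -2 + 4 = 2) = 2 (attained at k = 1)
  C[1][1] = min over k of (A[1][0] + B[0][1] = 10 + 1 = 11, A[1][1] + B[1][1] = -2 + 8 = 6) = 6 (attained at k = 1)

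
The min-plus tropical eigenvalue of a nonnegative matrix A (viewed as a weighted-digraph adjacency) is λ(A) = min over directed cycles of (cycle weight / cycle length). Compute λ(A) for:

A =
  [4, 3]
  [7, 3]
λ(A) = 3

Enumerate directed cycles and compute their means (weight / length). Sample:
  cycle 0 → 0: weight = 4, length = 1, mean = 4/1 ≈ 4.000
  cycle 1 → 1: weight = 3, length = 1, mean = 3/1 ≈ 3.000
  cycle 0 → 1 → 0: weight = 10, length = 2, mean = 10/2 ≈ 5.000
  cycle 1 → 0 → 1: weight = 10, length = 2, mean = 10/2 ≈ 5.000
Minimum mean = 3.000, attained e.g. along the cycle 1 → 1 with weight 3 and length 1. So λ(A) = 3/1 = 3.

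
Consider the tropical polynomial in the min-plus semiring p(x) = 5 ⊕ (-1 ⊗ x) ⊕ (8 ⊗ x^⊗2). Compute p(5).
p(5) = 4

A tropical monomial a ⊗ x^⊗i evaluates to a + i · x. Evaluating each term at x = 5:
  Term 0 contributes 5 + 0 · 5 = 5
  Term 1 contributes -1 + 1 · 5 = 4
  Term 2 contributes 8 + 2 · 5 = 18
p(5) = ⊕ of these = min[5, 4, 18] = 4.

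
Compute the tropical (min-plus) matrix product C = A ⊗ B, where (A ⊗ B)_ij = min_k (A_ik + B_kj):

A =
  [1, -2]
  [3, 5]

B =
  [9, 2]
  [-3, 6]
A ⊗ B =
  [-5, 3]
  [2, 5]

Apply the min-plus product entry-by-entry:
  C[0][0] = min over k of (A[0][0] + B[0][0] = 1 + 9 = 10, A[0][1] + B[1][0] = -2 + -3 = -5) = -5 (attained at k = 1)
  C[0][1] = min over k of (A[0][0] + B[0][1] = 1 + 2 = 3, A[0][1] + B[1][1] = -2 + 6 = 4) = 3 (attained at k = 0)
  C[1][0] = min over k of (A[1][0] + B[0][0] = 3 + 9 = 12, A[1][1] + B[1][0] = 5 + -3 = 2) = 2 (attained at k = 1)
  C[1][1] = min over k of (A[1][0] + B[0][1] = 3 + 2 = 5, A[1][1] + B[1][1] = 5 + 6 = 11) = 5 (attained at k = 0)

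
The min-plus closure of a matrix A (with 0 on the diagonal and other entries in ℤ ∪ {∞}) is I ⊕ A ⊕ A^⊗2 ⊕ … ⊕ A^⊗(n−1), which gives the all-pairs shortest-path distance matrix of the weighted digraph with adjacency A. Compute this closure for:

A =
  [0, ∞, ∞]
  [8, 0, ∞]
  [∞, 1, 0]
Closure =
  [0, ∞, ∞]
  [8, 0, ∞]
  [9, 1, 0]

This is the Floyd-Warshall all-pairs shortest-path computation. For each intermediate vertex k = 0, 1, …, 2, update dist[i][j] ← min(dist[i][j], dist[i][k] + dist[k][j]). The final matrix gives, for each (i, j), the minimum total weight of any directed path from i to j (possibly empty when i = j).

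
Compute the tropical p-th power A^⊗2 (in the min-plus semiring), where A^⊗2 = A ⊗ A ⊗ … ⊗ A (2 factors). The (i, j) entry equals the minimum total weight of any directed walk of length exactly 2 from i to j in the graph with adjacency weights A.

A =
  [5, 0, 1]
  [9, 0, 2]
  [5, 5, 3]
A^⊗2 =
  [6, 0, 2]
  [7, 0, 2]
  [8, 5, 6]

Each entry (A^⊗2)_ij equals the minimum over all length-2 walks i = v_0 → v_1 → … → v_2 = j of Σ_t A[v_t][v_{t+1}]. For example, for (i, j) = (0, 2) we minimise over 3 possible intermediate vertex sequences; the minimum is 2, attained along the walk 0 → 1 → 2.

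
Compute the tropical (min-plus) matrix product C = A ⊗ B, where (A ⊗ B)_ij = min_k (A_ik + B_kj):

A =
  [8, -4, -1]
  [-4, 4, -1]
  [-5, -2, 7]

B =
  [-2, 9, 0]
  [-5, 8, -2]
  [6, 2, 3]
A ⊗ B =
  [-9, 1, -6]
  [-6, 1, -4]
  [-7, 4, -5]

Apply the min-plus product entry-by-entry:
  C[0][0] = min over k of (A[0][0] + B[0][0] = 8 + -2 = 6, A[0][1] + B[1][0] = -4 + -5 = -9, A[0][2] + B[2][0] = -1 + 6 = 5) = -9 (attained at k = 1)
  C[0][1] = min over k of (A[0][0] + B[0][1] = 8 + 9 = 17, A[0][1] + B[1][1] = -4 + 8 = 4, A[0][2] + B[2][1] = -1 + 2 = 1) = 1 (attained at k = 2)
  C[0][2] = min over k of (A[0][0] + B[0][2] = 8 + 0 = 8, A[0][1] + B[1][2] = -4 + -2 = -6, A[0][2] + B[2][2] = -1 + 3 = 2) = -6 (attained at k = 1)
  C[1][0] = min over k of (A[1][0] + B[0][0] = -4 + -2 = -6, A[1][1] + B[1][0] = 4 + -5 = -1, A[1][2] + B[2][0] = -1 + 6 = 5) = -6 (attained at k = 0)
  C[1][1] = min over k of (A[1][0] + B[0][1] = -4 + 9 = 5, A[1][1] + B[1][1] = 4 + 8 = 12, A[1][2] + B[2][1] = -1 + 2 = 1) = 1 (attained at k = 2)
  C[1][2] = min over k of (A[1][0] + B[0][2] = -4 + 0 = -4, A[1][1] + B[1][2] = 4 + -2 = 2, A[1][2] + B[2][2] = -1 + 3 = 2) = -4 (attained at k = 0)
  C[2][0] = min over k of (A[2][0] + B[0][0] = -5 + -2 = -7, A[2][1] + B[1][0] = -2 + -5 = -7, A[2][2] + B[2][0] = 7 + 6 = 13) = -7 (attained at k = 0)
  C[2][1] = min over k of (A[2][0] + B[0][1] = -5 + 9 = 4, A[2][1] + B[1][1] = -2 + 8 = 6, A[2][2] + B[2][1] = 7 + 2 = 9) = 4 (attained at k = 0)
  C[2][2] = min over k of (A[2][0] + B[0][2] = -5 + 0 = -5, A[2][1] + B[1][2] = -2 + -2 = -4, A[2][2] + B[2][2] = 7 + 3 = 10) = -5 (attained at k = 0)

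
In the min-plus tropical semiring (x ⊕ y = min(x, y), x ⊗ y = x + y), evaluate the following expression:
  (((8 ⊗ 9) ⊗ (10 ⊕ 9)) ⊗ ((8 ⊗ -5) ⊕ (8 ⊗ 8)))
(((8 ⊗ 9) ⊗ (10 ⊕ 9)) ⊗ ((8 ⊗ -5) ⊕ (8 ⊗ 8))) = 29

Expand innermost to outermost. Recall ⊕ takes the minimum of its arguments and ⊗ takes their sum. Working out the expression (((8 ⊗ 9) ⊗ (10 ⊕ 9)) ⊗ ((8 ⊗ -5) ⊕ (8 ⊗ 8))) gives 29.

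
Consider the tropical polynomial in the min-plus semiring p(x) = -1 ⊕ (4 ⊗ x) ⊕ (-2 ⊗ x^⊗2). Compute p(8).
p(8) = -1

A tropical monomial a ⊗ x^⊗i evaluates to a + i · x. Evaluating each term at x = 8:
  Term 0 contributes -1 + 0 · 8 = -1
  Term 1 contributes 4 + 1 · 8 = 12
  Term 2 contributes -2 + 2 · 8 = 14
p(8) = ⊕ of these = min[-1, 12, 14] = -1.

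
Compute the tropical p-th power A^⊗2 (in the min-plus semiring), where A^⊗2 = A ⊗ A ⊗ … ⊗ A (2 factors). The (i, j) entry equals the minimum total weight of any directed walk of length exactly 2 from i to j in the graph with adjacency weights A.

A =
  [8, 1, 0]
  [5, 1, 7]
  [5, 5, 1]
A^⊗2 =
  [5, 2, 1]
  [6, 2, 5]
  [6, 6, 2]

Each entry (A^⊗2)_ij equals the minimum over all length-2 walks i = v_0 → v_1 → … → v_2 = j of Σ_t A[v_t][v_{t+1}]. For example, for (i, j) = (0, 2) we minimise over 3 possible intermediate vertex sequences; the minimum is 1, attained along the walk 0 → 2 → 2.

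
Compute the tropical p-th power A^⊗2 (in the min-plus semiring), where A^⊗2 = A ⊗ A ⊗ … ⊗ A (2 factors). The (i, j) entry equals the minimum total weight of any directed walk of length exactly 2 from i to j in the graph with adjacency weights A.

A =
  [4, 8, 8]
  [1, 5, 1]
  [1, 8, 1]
A^⊗2 =
  [8, 12, 9]
  [2, 9, 2]
  [2, 9, 2]

Each entry (A^⊗2)_ij equals the minimum over all length-2 walks i = v_0 → v_1 → … → v_2 = j of Σ_t A[v_t][v_{t+1}]. For example, for (i, j) = (0, 2) we minimise over 3 possible intermediate vertex sequences; the minimum is 9, attained along the walk 0 → 1 → 2.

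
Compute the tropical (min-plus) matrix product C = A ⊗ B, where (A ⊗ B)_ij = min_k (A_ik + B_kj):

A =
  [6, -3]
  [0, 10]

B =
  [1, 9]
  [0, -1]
A ⊗ B =
  [-3, -4]
  [1, 9]

Apply the min-plus product entry-by-entry:
  C[0][0] = min over k of (A[0][0] + B[0][0] = 6 + 1 = 7, A[0][1] + B[1][0] = -3 + 0 = -3) = -3 (attained at k = 1)
  C[0][1] = min over k of (A[0][0] + B[0][1] = 6 + 9 = 15, A[0][1] + B[1][1] = -3 + -1 = -4) = -4 (attained at k = 1)
  C[1][0] = min over k of (A[1][0] + B[0][0] = 0 + 1 = 1, A[1][1] + B[1][0] = 10 + 0 = 10) = 1 (attained at k = 0)
  C[1][1] = min over k of (A[1][0] + B[0][1] = 0 + 9 = 9, A[1][1] + B[1][1] = 10 + -1 = 9) = 9 (attained at k = 0)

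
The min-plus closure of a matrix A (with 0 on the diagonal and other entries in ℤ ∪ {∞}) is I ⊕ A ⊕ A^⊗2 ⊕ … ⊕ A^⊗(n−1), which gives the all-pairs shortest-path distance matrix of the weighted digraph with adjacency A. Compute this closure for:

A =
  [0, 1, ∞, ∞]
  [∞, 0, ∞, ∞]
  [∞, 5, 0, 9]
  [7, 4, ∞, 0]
Closure =
  [0, 1, ∞, ∞]
  [∞, 0, ∞, ∞]
  [16, 5, 0, 9]
  [7, 4, ∞, 0]

This is the Floyd-Warshall all-pairs shortest-path computation. For each intermediate vertex k = 0, 1, …, 3, update dist[i][j] ← min(dist[i][j], dist[i][k] + dist[k][j]). The final matrix gives, for each (i, j), the minimum total weight of any directed path from i to j (possibly empty when i = j).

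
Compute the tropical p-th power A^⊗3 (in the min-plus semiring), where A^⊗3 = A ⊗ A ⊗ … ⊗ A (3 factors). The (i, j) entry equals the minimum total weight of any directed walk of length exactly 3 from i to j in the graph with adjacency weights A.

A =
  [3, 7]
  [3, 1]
A^⊗3 =
  [9, 9]
  [5, 3]

Each entry (A^⊗3)_ij equals the minimum over all length-3 walks i = v_0 → v_1 → … → v_3 = j of Σ_t A[v_t][v_{t+1}]. For example, for (i, j) = (0, 1) we minimise over 4 possible intermediate vertex sequences; the minimum is 9, attained along the walk 0 → 1 → 1 → 1.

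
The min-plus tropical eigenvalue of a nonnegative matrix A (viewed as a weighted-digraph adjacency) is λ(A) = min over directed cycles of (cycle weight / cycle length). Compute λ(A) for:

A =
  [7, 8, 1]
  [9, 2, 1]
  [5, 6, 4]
λ(A) = 2

Enumerate directed cycles and compute their means (weight / length). Sample:
  cycle 0 → 0: weight = 7, length = 1, mean = 7/1 ≈ 7.000
  cycle 1 → 1: weight = 2, length = 1, mean = 2/1 ≈ 2.000
  cycle 2 → 2: weight = 4, length = 1, mean = 4/1 ≈ 4.000
  cycle 0 → 1 → 0: weight = 17, length = 2, mean = 17/2 ≈ 8.500
  cycle 0 → 2 → 0: weight = 6, length = 2, mean = 6/2 ≈ 3.000
  cycle 1 → 0 → 1: weight = 17, length = 2, mean = 17/2 ≈ 8.500
Minimum mean = 2.000, attained e.g. along the cycle 1 → 1 with weight 2 and length 1. So λ(A) = 2/1 = 2.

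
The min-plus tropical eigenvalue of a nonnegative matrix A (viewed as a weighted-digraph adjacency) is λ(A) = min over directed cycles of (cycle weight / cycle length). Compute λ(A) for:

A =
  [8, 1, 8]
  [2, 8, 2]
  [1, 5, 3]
λ(A) = 4/3

Enumerate directed cycles and compute their means (weight / length). Sample:
  cycle 0 → 0: weight = 8, length = 1, mean = 8/1 ≈ 8.000
  cycle 1 → 1: weight = 8, length = 1, mean = 8/1 ≈ 8.000
  cycle 2 → 2: weight = 3, length = 1, mean = 3/1 ≈ 3.000
  cycle 0 → 1 → 0: weight = 3, length = 2, mean = 3/2 ≈ 1.500
  cycle 0 → 2 → 0: weight = 9, length = 2, mean = 9/2 ≈ 4.500
  cycle 1 → 0 → 1: weight = 3, length = 2, mean = 3/2 ≈ 1.500
Minimum mean = 1.333, attained e.g. along the cycle 0 → 1 → 2 → 0 with weight 4 and length 3. So λ(A) = 4/3 = 4/3.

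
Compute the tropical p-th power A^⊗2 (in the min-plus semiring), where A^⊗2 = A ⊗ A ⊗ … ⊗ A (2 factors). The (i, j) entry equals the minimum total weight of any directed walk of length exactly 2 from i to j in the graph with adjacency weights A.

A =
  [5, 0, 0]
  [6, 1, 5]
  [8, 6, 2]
A^⊗2 =
  [6, 1, 2]
  [7, 2, 6]
  [10, 7, 4]

Each entry (A^⊗2)_ij equals the minimum over all length-2 walks i = v_0 → v_1 → … → v_2 = j of Σ_t A[v_t][v_{t+1}]. For example, for (i, j) = (0, 2) we minimise over 3 possible intermediate vertex sequences; the minimum is 2, attained along the walk 0 → 2 → 2.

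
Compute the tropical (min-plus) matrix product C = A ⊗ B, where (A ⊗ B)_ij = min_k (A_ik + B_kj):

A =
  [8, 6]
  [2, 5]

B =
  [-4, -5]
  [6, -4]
A ⊗ B =
  [4, 2]
  [-2, -3]

Apply the min-plus product entry-by-entry:
  C[0][0] = min over k of (A[0][0] + B[0][0] = 8 + -4 = 4, A[0][1] + B[1][0] = 6 + 6 = 12) = 4 (attained at k = 0)
  C[0][1] = min over k of (A[0][0] + B[0][1] = 8 + -5 = 3, A[0][1] + B[1][1] = 6 + -4 = 2) = 2 (attained at k = 1)
  C[1][0] = min over k of (A[1][0] + B[0][0] = 2 + -4 = -2, A[1][1] + B[1][0] = 5 + 6 = 11) = -2 (attained at k = 0)
  C[1][1] = min over k of (A[1][0] + B[0][1] = 2 + -5 = -3, A[1][1] + B[1][1] = 5 + -4 = 1) = -3 (attained at k = 0)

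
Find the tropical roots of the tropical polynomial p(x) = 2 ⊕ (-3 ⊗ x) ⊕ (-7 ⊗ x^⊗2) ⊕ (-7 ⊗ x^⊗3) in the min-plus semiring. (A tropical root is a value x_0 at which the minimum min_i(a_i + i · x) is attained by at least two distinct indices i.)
Roots: {0, 4, 5}

Each tropical root is a break point of the lower envelope of the lines y = a_i + i · x (there are 4 lines, with slopes 0, 1, ..., 3). Only the lines that attain the minimum somewhere contribute to roots; other lines are dominated. Here the surviving (envelope) indices are i = 3, i = 2, i = 1, i = 0.
Intersections between consecutive envelope lines give the roots: for adjacent envelope indices i < j the intersection is x = (a_i − a_j) / (j − i). Reading off the sorted break points: {0, 4, 5}.
Verification: at each break x_0, at least two indices attain the minimum of min_i(a_i + i · x_0).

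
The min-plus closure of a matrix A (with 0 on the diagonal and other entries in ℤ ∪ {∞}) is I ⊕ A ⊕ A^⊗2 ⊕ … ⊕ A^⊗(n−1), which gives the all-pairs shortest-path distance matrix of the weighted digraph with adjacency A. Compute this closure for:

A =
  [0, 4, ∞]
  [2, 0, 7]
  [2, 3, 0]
Closure =
  [0, 4, 11]
  [2, 0, 7]
  [2, 3, 0]

This is the Floyd-Warshall all-pairs shortest-path computation. For each intermediate vertex k = 0, 1, …, 2, update dist[i][j] ← min(dist[i][j], dist[i][k] + dist[k][j]). The final matrix gives, for each (i, j), the minimum total weight of any directed path from i to j (possibly empty when i = j).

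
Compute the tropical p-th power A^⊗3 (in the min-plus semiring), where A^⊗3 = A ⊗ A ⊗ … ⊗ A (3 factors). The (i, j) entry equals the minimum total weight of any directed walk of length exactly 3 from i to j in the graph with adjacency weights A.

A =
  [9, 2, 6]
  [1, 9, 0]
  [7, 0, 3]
A^⊗3 =
  [7, 2, 5]
  [1, 3, 0]
  [4, 0, 3]

Each entry (A^⊗3)_ij equals the minimum over all length-3 walks i = v_0 → v_1 → … → v_3 = j of Σ_t A[v_t][v_{t+1}]. For example, for (i, j) = (0, 2) we minimise over 9 possible intermediate vertex sequences; the minimum is 5, attained along the walk 0 → 1 → 2 → 2.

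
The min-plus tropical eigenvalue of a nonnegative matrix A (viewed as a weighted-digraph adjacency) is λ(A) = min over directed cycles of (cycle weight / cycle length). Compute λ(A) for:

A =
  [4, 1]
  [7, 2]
λ(A) = 2

Enumerate directed cycles and compute their means (weight / length). Sample:
  cycle 0 → 0: weight = 4, length = 1, mean = 4/1 ≈ 4.000
  cycle 1 → 1: weight = 2, length = 1, mean = 2/1 ≈ 2.000
  cycle 0 → 1 → 0: weight = 8, length = 2, mean = 8/2 ≈ 4.000
  cycle 1 → 0 → 1: weight = 8, length = 2, mean = 8/2 ≈ 4.000
Minimum mean = 2.000, attained e.g. along the cycle 1 → 1 with weight 2 and length 1. So λ(A) = 2/1 = 2.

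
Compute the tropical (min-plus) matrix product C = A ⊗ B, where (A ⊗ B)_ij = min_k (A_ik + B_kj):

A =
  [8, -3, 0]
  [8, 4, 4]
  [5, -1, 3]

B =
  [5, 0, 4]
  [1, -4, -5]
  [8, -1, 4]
A ⊗ B =
  [-2, -7, -8]
  [5, 0, -1]
  [0, -5, -6]

Apply the min-plus product entry-by-entry:
  C[0][0] = min over k of (A[0][0] + B[0][0] = 8 + 5 = 13, A[0][1] + B[1][0] = -3 + 1 = -2, A[0][2] + B[2][0] = 0 + 8 = 8) = -2 (attained at k = 1)
  C[0][1] = min over k of (A[0][0] + B[0][1] = 8 + 0 = 8, A[0][1] + B[1][1] = -3 + -4 = -7, A[0][2] + B[2][1] = 0 + -1 = -1) = -7 (attained at k = 1)
  C[0][2] = min over k of (A[0][0] + B[0][2] = 8 + 4 = 12, A[0][1] + B[1][2] = -3 + -5 = -8, A[0][2] + B[2][2] = 0 + 4 = 4) = -8 (attained at k = 1)
  C[1][0] = min over k of (A[1][0] + B[0][0] = 8 + 5 = 13, A[1][1] + B[1][0] = 4 + 1 = 5, A[1][2] + B[2][0] = 4 + 8 = 12) = 5 (attained at k = 1)
  C[1][1] = min over k of (A[1][0] + B[0][1] = 8 + 0 = 8, A[1][1] + B[1][1] = 4 + -4 = 0, A[1][2] + B[2][1] = 4 + -1 = 3) = 0 (attained at k = 1)
  C[1][2] = min over k of (A[1][0] + B[0][2] = 8 + 4 = 12, A[1][1] + B[1][2] = 4 + -5 = -1, A[1][2] + B[2][2] = 4 + 4 = 8) = -1 (attained at k = 1)
  C[2][0] = min over k of (A[2][0] + B[0][0] = 5 + 5 = 10, A[2][1] + B[1][0] = -1 + 1 = 0, A[2][2] + B[2][0] = 3 + 8 = 11) = 0 (attained at k = 1)
  C[2][1] = min over k of (A[2][0] + B[0][1] = 5 + 0 = 5, A[2][1] + B[1][1] = -1 + -4 = -5, A[2][2] + B[2][1] = 3 + -1 = 2) = -5 (attained at k = 1)
  C[2][2] = min over k of (A[2][0] + B[0][2] = 5 + 4 = 9, A[2][1] + B[1][2] = -1 + -5 = -6, A[2][2] + B[2][2] = 3 + 4 = 7) = -6 (attained at k = 1)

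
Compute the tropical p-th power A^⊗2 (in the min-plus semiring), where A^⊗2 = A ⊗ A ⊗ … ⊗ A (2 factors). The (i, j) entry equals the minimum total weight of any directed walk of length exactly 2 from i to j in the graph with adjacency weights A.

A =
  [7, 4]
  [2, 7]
A^⊗2 =
  [6, 11]
  [9, 6]

Each entry (A^⊗2)_ij equals the minimum over all length-2 walks i = v_0 → v_1 → … → v_2 = j of Σ_t A[v_t][v_{t+1}]. For example, for (i, j) = (0, 1) we minimise over 2 possible intermediate vertex sequences; the minimum is 11, attained along the walk 0 → 0 → 1.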